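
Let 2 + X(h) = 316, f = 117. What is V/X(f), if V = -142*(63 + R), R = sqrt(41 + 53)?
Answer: -4473/157 - 71*sqrt(94)/157 ≈ -32.875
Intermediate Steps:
X(h) = 314 (X(h) = -2 + 316 = 314)
R = sqrt(94) ≈ 9.6954
V = -8946 - 142*sqrt(94) (V = -142*(63 + sqrt(94)) = -8946 - 142*sqrt(94) ≈ -10323.)
V/X(f) = (-8946 - 142*sqrt(94))/314 = (-8946 - 142*sqrt(94))*(1/314) = -4473/157 - 71*sqrt(94)/157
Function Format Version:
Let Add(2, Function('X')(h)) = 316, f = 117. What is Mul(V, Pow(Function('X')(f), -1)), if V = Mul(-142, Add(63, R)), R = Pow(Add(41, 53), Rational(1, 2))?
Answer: Add(Rational(-4473, 157), Mul(Rational(-71, 157), Pow(94, Rational(1, 2)))) ≈ -32.875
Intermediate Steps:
Function('X')(h) = 314 (Function('X')(h) = Add(-2, 316) = 314)
R = Pow(94, Rational(1, 2)) ≈ 9.6954
V = Add(-8946, Mul(-142, Pow(94, Rational(1, 2)))) (V = Mul(-142, Add(63, Pow(94, Rational(1, 2)))) = Add(-8946, Mul(-142, Pow(94, Rational(1, 2)))) ≈ -10323.)
Mul(V, Pow(Function('X')(f), -1)) = Mul(Add(-8946, Mul(-142, Pow(94, Rational(1, 2)))), Pow(314, -1)) = Mul(Add(-8946, Mul(-142, Pow(94, Rational(1, 2)))), Rational(1, 314)) = Add(Rational(-4473, 157), Mul(Rational(-71, 157), Pow(94, Rational(1, 2))))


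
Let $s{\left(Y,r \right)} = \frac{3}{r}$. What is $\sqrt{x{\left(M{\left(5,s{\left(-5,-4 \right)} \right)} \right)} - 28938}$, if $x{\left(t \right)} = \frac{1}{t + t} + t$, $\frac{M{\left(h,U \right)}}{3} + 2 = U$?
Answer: $\frac{41 i \sqrt{75009}}{66} \approx 170.14 i$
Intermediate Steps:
$M{\left(h,U \right)} = -6 + 3 U$
$x{\left(t \right)} = t + \frac{1}{2 t}$ ($x{\left(t \right)} = \frac{1}{2 t} + t = t + \frac{1}{2 t}$)
$\sqrt{x{\left(M{\left(5,s{\left(-5,-4 \right)} \right)} \right)} - 28938} = \sqrt{\left(\left(-6 + 3 \frac{3}{-4}\right) + \frac{1}{2 \left(-6 + 3 \frac{3}{-4}\right)}\right) - 28938} = \sqrt{\left(\left(-6 + 3 \cdot 3 \left(- \frac{1}{4}\right)\right) + \frac{1}{2 \left(-6 + 3 \cdot 3 \left(- \frac{1}{4}\right)\right)}\right) - 28938} = \sqrt{\left(\left(-6 + 3 \left(- \frac{3}{4}\right)\right) + \frac{1}{2 \left(-6 + 3 \left(- \frac{3}{4}\right)\right)}\right) - 28938} = \sqrt{\left(\left(-6 - \frac{9}{4}\right) + \frac{1}{2 \left(-6 - \frac{9}{4}\right)}\right) - 28938} = \sqrt{\left(- \frac{33}{4} + \frac{1}{2 \left(- \frac{33}{4}\right)}\right) - 28938} = \sqrt{\left(- \frac{33}{4} + \frac{1}{2} \left(- \frac{4}{33}\right)\right) - 28938} = \sqrt{\left(- \frac{33}{4} - \frac{2}{33}\right) - 28938} = \sqrt{- \frac{1097}{132} - 28938} = \sqrt{- \frac{3820913}{132}} = \frac{41 i \sqrt{75009}}{66}$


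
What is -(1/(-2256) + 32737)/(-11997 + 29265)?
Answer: -73854671/38956608 ≈ -1.8958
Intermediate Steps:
-(1/(-2256) + 32737)/(-11997 + 29265) = -(-1/2256 + 32737)/17268 = -73854671/(2256*17268) = -1*73854671/38956608 = -73854671/38956608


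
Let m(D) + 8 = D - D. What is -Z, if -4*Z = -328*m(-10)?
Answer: 656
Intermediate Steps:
m(D) = -8 (m(D) = -8 + (D - D) = -8 + 0 = -8)
Z = -656 (Z = -(-82)*(-8) = -¼*2624 = -656)
-Z = -1*(-656) = 656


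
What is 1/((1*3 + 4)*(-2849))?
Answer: -1/19943 ≈ -5.0143e-5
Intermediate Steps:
1/((1*3 + 4)*(-2849)) = 1/((3 + 4)*(-2849)) = 1/(7*(-2849)) = 1/(-19943) = -1/19943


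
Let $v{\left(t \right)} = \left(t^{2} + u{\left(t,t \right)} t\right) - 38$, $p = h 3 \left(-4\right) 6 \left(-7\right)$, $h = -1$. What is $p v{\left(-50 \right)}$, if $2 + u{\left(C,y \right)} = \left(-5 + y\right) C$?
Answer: $68008752$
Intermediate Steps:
$u{\left(C,y \right)} = -2 + C \left(-5 + y\right)$ ($u{\left(C,y \right)} = -2 + \left(-5 + y\right) C = -2 + C \left(-5 + y\right)$)
$p = -504$ ($p = \left(-1\right) 3 \left(-4\right) 6 \left(-7\right) = \left(-3\right) \left(-4\right) 6 \left(-7\right) = 12 \cdot 6 \left(-7\right) = 72 \left(-7\right) = -504$)
$v{\left(t \right)} = -38 + t^{2} + t \left(-2 + t^{2} - 5 t\right)$ ($v{\left(t \right)} = \left(t^{2} + \left(-2 - 5 t + t t\right) t\right) - 38 = \left(t^{2} + \left(-2 - 5 t + t^{2}\right) t\right) - 38 = \left(t^{2} + \left(-2 + t^{2} - 5 t\right) t\right) - 38 = \left(t^{2} + t \left(-2 + t^{2} - 5 t\right)\right) - 38 = -38 + t^{2} + t \left(-2 + t^{2} - 5 t\right)$)
$p v{\left(-50 \right)} = - 504 \left(-38 + \left(-50\right)^{3} - 4 \left(-50\right)^{2} - -100\right) = - 504 \left(-38 - 125000 - 10000 + 100\right) = \left(-504\right) \left(-134938\right) = 68008752$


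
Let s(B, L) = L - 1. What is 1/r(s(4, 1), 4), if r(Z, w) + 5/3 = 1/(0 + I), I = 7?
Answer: -21/32 ≈ -0.65625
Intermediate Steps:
s(B, L) = -1 + L
r(Z, w) = -32/21 (r(Z, w) = -5/3 + 1/(0 + 7) = -5/3 + 1/7 = -5/3 + ⅐ = -32/21)
1/r(s(4, 1), 4) = 1/(-32/21) = -21/32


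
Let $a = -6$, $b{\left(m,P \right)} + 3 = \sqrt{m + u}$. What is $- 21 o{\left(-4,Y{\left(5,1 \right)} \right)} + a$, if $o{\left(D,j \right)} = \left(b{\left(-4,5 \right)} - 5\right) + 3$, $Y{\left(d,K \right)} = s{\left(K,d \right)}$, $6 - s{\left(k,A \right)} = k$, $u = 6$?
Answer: $99 - 21 \sqrt{2} \approx 69.302$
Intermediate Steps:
$s{\left(k,A \right)} = 6 - k$
$Y{\left(d,K \right)} = 6 - K$
$b{\left(m,P \right)} = -3 + \sqrt{6 + m}$ ($b{\left(m,P \right)} = -3 + \sqrt{m + 6} = -3 + \sqrt{6 + m}$)
$o{\left(D,j \right)} = -5 + \sqrt{2}$ ($o{\left(D,j \right)} = \left(\left(-3 + \sqrt{6 - 4}\right) - 5\right) + 3 = \left(\left(-3 + \sqrt{2}\right) - 5\right) + 3 = \left(-8 + \sqrt{2}\right) + 3 = -5 + \sqrt{2}$)
$- 21 o{\left(-4,Y{\left(5,1 \right)} \right)} + a = - 21 \left(-5 + \sqrt{2}\right) - 6 = \left(105 - 21 \sqrt{2}\right) - 6 = 99 - 21 \sqrt{2}$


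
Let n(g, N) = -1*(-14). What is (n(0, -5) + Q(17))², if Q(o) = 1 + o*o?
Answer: 92416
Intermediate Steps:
n(g, N) = 14
Q(o) = 1 + o²
(n(0, -5) + Q(17))² = (14 + (1 + 17²))² = (14 + (1 + 289))² = (14 + 290)² = 304² = 92416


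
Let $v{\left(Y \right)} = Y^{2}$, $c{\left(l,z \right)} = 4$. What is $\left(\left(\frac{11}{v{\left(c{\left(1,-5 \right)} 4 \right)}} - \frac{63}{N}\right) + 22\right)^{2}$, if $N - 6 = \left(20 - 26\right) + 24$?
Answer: $\frac{24710841}{65536} \approx 377.06$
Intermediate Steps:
$N = 24$ ($N = 6 + \left(\left(20 - 26\right) + 24\right) = 6 + \left(-6 + 24\right) = 6 + 18 = 24$)
$\left(\left(\frac{11}{v{\left(c{\left(1,-5 \right)} 4 \right)}} - \frac{63}{N}\right) + 22\right)^{2} = \left(\left(\frac{11}{\left(4 \cdot 4\right)^{2}} - \frac{63}{24}\right) + 22\right)^{2} = \left(\left(\frac{11}{16^{2}} - \frac{21}{8}\right) + 22\right)^{2} = \left(\left(\frac{11}{256} - \frac{21}{8}\right) + 22\right)^{2} = \left(- \frac{661}{256} + 22\right)^{2} = \left(\frac{4971}{256}\right)^{2} = \frac{24710841}{65536}$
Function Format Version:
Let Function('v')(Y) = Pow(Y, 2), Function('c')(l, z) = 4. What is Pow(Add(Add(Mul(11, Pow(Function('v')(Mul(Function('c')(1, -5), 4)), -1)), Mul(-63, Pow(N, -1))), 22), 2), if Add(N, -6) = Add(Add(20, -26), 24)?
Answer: Rational(24710841, 65536) ≈ 377.06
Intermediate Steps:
N = 24 (N = Add(6, Add(Add(20, -26), 24)) = Add(6, Add(-6, 24)) = Add(6, 18) = 24)
Pow(Add(Add(Mul(11, Pow(Function('v')(Mul(Function('c')(1, -5), 4)), -1)), Mul(-63, Pow(N, -1))), 22), 2) = Pow(Add(Add(Mul(11, Pow(Pow(Mul(4, 4), 2), -1)), Mul(-63, Pow(24, -1))), 22), 2) = Pow(Add(Add(Mul(11, Pow(Pow(16, 2), -1)), Mul(-63, Rational(1, 24))), 22), 2) = Pow(Add(Add(Mul(11, Pow(256, -1)), Rational(-21, 8)), 22), 2) = Pow(Add(Add(Mul(11, Rational(1, 256)), Rational(-21, 8)), 22), 2) = Pow(Add(Add(Rational(11, 256), Rational(-21, 8)), 22), 2) = Pow(Add(Rational(-661, 256), 22), 2) = Pow(Rational(4971, 256), 2) = Rational(24710841, 65536)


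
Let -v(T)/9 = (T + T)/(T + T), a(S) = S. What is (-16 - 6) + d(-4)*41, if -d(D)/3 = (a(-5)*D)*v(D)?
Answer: 22118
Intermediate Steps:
v(T) = -9 (v(T) = -9*(T + T)/(T + T) = -9*2*T/(2*T) = -9*2*T*1/(2*T) = -9*1 = -9)
d(D) = -135*D (d(D) = -3*(-5*D)*(-9) = -135*D)
(-16 - 6) + d(-4)*41 = (-16 - 6) - 135*(-4)*41 = -22 + 540*41 = -22 + 22140 = 22118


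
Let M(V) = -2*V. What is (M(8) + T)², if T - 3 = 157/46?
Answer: 194481/2116 ≈ 91.910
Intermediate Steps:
T = 295/46 (T = 3 + 157/46 = 295/46 ≈ 6.4130)
(M(8) + T)² = (-2*8 + 295/46)² = (-16 + 295/46)² = (-441/46)² = 194481/2116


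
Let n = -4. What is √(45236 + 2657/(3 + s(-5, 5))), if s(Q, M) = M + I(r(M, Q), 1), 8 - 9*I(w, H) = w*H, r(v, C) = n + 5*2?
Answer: √249481898/74 ≈ 213.45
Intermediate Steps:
r(v, C) = 6 (r(v, C) = -4 + 5*2 = -4 + 10 = 6)
I(w, H) = 8/9 - H*w/9 (I(w, H) = 8/9 - w*H/9 = 8/9 - H*w/9)
s(Q, M) = 2/9 + M (s(Q, M) = M + (8/9 - ⅑*1*6) = M + (8/9 - ⅔) = M + 2/9 = 2/9 + M)
√(45236 + 2657/(3 + s(-5, 5))) = √(45236 + 2657/(3 + (2/9 + 5))) = √(45236 + 2657/(3 + 47/9)) = √(45236 + 2657/(74/9)) = √(45236 + (9/74)*2657) = √(45236 + 23913/74) = √(3371377/74) = √249481898/74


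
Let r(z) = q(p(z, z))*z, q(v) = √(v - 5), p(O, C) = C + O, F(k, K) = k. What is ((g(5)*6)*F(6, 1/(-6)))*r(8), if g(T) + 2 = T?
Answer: 864*√11 ≈ 2865.6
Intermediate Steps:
g(T) = -2 + T
q(v) = √(-5 + v)
r(z) = z*√(-5 + 2*z) (r(z) = √(-5 + (z + z))*z = √(-5 + 2*z)*z = z*√(-5 + 2*z))
((g(5)*6)*F(6, 1/(-6)))*r(8) = (((-2 + 5)*6)*6)*(8*√(-5 + 2*8)) = ((3*6)*6)*(8*√(-5 + 16)) = (18*6)*(8*√11) = 108*(8*√11) = 864*√11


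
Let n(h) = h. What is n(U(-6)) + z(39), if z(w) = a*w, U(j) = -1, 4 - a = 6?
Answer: -79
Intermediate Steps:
a = -2 (a = 4 - 1*6 = 4 - 6 = -2)
z(w) = -2*w
n(U(-6)) + z(39) = -1 - 2*39 = -1 - 78 = -79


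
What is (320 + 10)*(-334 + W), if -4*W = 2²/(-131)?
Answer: -14438490/131 ≈ -1.1022e+5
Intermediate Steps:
W = 1/131 (W = -2²/(4*(-131)) = -(-1)/131 = -¼*(-4/131) = 1/131 ≈ 0.0076336)
(320 + 10)*(-334 + W) = (320 + 10)*(-334 + 1/131) = 330*(-43753/131) = -14438490/131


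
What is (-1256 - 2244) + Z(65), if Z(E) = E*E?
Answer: 725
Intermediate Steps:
Z(E) = E²
(-1256 - 2244) + Z(65) = (-1256 - 2244) + 65² = -3500 + 4225 = 725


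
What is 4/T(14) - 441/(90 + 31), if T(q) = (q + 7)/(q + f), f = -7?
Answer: -839/363 ≈ -2.3113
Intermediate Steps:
T(q) = (7 + q)/(-7 + q) (T(q) = (q + 7)/(q - 7) = (7 + q)/(-7 + q))
4/T(14) - 441/(90 + 31) = 4/(((7 + 14)/(-7 + 14))) - 441/(90 + 31) = 4/((21/7)) - 441/121 = 4/(((⅐)*21)) - 441*1/121 = 4/3 - 441/121 = -839/363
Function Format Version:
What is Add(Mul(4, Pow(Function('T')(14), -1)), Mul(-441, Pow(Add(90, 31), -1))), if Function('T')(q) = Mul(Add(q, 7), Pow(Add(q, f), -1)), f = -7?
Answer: Rational(-839, 363) ≈ -2.3113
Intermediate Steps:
Function('T')(q) = Mul(Pow(Add(-7, q), -1), Add(7, q)) (Function('T')(q) = Mul(Add(q, 7), Pow(Add(q, -7), -1)) = Mul(Add(7, q), Pow(Add(-7, q), -1)) = Mul(Pow(Add(-7, q), -1), Add(7, q)))
Add(Mul(4, Pow(Function('T')(14), -1)), Mul(-441, Pow(Add(90, 31), -1))) = Add(Mul(4, Pow(Mul(Pow(Add(-7, 14), -1), Add(7, 14)), -1)), Mul(-441, Pow(Add(90, 31), -1))) = Add(Mul(4, Pow(Mul(Pow(7, -1), 21), -1)), Mul(-441, Pow(121, -1))) = Add(Mul(4, Pow(Mul(Rational(1, 7), 21), -1)), Mul(-441, Rational(1, 121))) = Add(Mul(4, Pow(3, -1)), Rational(-441, 121)) = Add(Mul(4, Rational(1, 3)), Rational(-441, 121)) = Add(Rational(4, 3), Rational(-441, 121)) = Rational(-839, 363)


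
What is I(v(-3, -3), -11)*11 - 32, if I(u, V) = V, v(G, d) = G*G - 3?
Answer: -153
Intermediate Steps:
v(G, d) = -3 + G**2 (v(G, d) = G**2 - 3 = -3 + G**2)
I(v(-3, -3), -11)*11 - 32 = -11*11 - 32 = -121 - 32 = -153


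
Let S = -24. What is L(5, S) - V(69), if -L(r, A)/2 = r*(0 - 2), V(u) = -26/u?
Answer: 1406/69 ≈ 20.377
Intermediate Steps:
L(r, A) = 4*r (L(r, A) = -2*r*(0 - 2) = -2*r*(-2) = -(-4)*r = 4*r)
L(5, S) - V(69) = 4*5 - (-26)/69 = 20 - (-26)/69 = 20 - 1*(-26/69) = 20 + 26/69 = 1406/69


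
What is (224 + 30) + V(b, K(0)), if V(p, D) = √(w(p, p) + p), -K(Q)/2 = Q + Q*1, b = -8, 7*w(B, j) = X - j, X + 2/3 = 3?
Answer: 254 + I*√2877/21 ≈ 254.0 + 2.5542*I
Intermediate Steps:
X = 7/3 (X = -⅔ + 3 = 7/3 ≈ 2.3333)
w(B, j) = ⅓ - j/7 (w(B, j) = (7/3 - j)/7 = ⅓ - j/7)
K(Q) = -4*Q (K(Q) = -2*(Q + Q*1) = -2*(Q + Q) = -4*Q)
V(p, D) = √(⅓ + 6*p/7) (V(p, D) = √((⅓ - p/7) + p) = √(⅓ + 6*p/7))
(224 + 30) + V(b, K(0)) = (224 + 30) + √(147 + 378*(-8))/21 = 254 + √(147 - 3024)/21 = 254 + √(-2877)/21 = 254 + (I*√2877)/21 = 254 + I*√2877/21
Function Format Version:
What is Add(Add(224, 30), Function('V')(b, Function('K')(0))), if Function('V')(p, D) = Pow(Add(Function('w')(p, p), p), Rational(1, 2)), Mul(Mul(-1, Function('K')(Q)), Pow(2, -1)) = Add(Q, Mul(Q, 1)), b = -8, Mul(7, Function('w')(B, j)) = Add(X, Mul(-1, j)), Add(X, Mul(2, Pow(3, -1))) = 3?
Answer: Add(254, Mul(Rational(1, 21), I, Pow(2877, Rational(1, 2)))) ≈ Add(254.00, Mul(2.5542, I))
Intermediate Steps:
X = Rational(7, 3) (X = Add(Rational(-2, 3), 3) = Rational(7, 3) ≈ 2.3333)
Function('w')(B, j) = Add(Rational(1, 3), Mul(Rational(-1, 7), j)) (Function('w')(B, j) = Mul(Rational(1, 7), Add(Rational(7, 3), Mul(-1, j))) = Add(Rational(1, 3), Mul(Rational(-1, 7), j)))
Function('K')(Q) = Mul(-4, Q) (Function('K')(Q) = Mul(-2, Add(Q, Mul(Q, 1))) = Mul(-2, Add(Q, Q)) = Mul(-2, Mul(2, Q)) = Mul(-4, Q))
Function('V')(p, D) = Pow(Add(Rational(1, 3), Mul(Rational(6, 7), p)), Rational(1, 2)) (Function('V')(p, D) = Pow(Add(Add(Rational(1, 3), Mul(Rational(-1, 7), p)), p), Rational(1, 2)) = Pow(Add(Rational(1, 3), Mul(Rational(6, 7), p)), Rational(1, 2)))
Add(Add(224, 30), Function('V')(b, Function('K')(0))) = Add(Add(224, 30), Mul(Rational(1, 21), Pow(Add(147, Mul(378, -8)), Rational(1, 2)))) = Add(254, Mul(Rational(1, 21), Pow(Add(147, -3024), Rational(1, 2)))) = Add(254, Mul(Rational(1, 21), Pow(-2877, Rational(1, 2)))) = Add(254, Mul(Rational(1, 21), Mul(I, Pow(2877, Rational(1, 2))))) = Add(254, Mul(Rational(1, 21), I, Pow(2877, Rational(1, 2))))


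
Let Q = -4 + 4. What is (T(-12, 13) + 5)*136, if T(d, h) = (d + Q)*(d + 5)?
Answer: 12104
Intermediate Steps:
Q = 0
T(d, h) = d*(5 + d) (T(d, h) = (d + 0)*(d + 5) = d*(5 + d))
(T(-12, 13) + 5)*136 = (-12*(5 - 12) + 5)*136 = (-12*(-7) + 5)*136 = (84 + 5)*136 = 89*136 = 12104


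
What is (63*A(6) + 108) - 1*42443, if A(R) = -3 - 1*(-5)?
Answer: -42209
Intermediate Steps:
A(R) = 2 (A(R) = -3 + 5 = 2)
(63*A(6) + 108) - 1*42443 = (63*2 + 108) - 1*42443 = (126 + 108) - 42443 = 234 - 42443 = -42209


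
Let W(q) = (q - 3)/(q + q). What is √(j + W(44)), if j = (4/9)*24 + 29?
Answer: √699270/132 ≈ 6.3350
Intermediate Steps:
W(q) = (-3 + q)/(2*q) (W(q) = (-3 + q)/((2*q)) = (-3 + q)*(1/(2*q)) = (-3 + q)/(2*q))
j = 119/3 (j = (4*(⅑))*24 + 29 = (4/9)*24 + 29 = 32/3 + 29 = 119/3 ≈ 39.667)
√(j + W(44)) = √(119/3 + (½)*(-3 + 44)/44) = √(119/3 + (½)*(1/44)*41) = √(119/3 + 41/88) = √(10595/264) = √699270/132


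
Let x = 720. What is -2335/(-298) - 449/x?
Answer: 773699/107280 ≈ 7.2120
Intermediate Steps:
-2335/(-298) - 449/x = -2335/(-298) - 449/720 = -2335*(-1/298) - 449*1/720 = 2335/298 - 449/720 = 773699/107280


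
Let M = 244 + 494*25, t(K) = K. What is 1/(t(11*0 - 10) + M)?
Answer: 1/12584 ≈ 7.9466e-5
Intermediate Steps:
M = 12594 (M = 244 + 12350 = 12594)
1/(t(11*0 - 10) + M) = 1/((11*0 - 10) + 12594) = 1/((0 - 10) + 12594) = 1/(-10 + 12594) = 1/12584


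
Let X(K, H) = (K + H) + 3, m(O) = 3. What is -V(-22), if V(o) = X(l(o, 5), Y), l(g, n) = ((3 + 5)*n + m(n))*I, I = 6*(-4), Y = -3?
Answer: 1032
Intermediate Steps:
I = -24
l(g, n) = -72 - 192*n (l(g, n) = ((3 + 5)*n + 3)*(-24) = (8*n + 3)*(-24) = (3 + 8*n)*(-24) = -72 - 192*n)
X(K, H) = 3 + H + K (X(K, H) = (H + K) + 3 = 3 + H + K)
V(o) = -1032 (V(o) = 3 - 3 + (-72 - 192*5) = 3 - 3 + (-72 - 960) = 3 - 3 - 1032 = -1032)
-V(-22) = -1*(-1032) = 1032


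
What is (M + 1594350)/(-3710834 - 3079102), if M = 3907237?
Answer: -5501587/6789936 ≈ -0.81026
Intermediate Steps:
(M + 1594350)/(-3710834 - 3079102) = (3907237 + 1594350)/(-3710834 - 3079102) = 5501587/(-6789936) = 5501587*(-1/6789936) = -5501587/6789936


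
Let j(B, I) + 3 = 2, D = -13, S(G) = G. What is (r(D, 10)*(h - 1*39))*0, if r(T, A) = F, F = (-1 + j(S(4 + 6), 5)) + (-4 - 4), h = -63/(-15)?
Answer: 0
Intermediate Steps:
h = 21/5 (h = -63*(-1/15) = 21/5 ≈ 4.2000)
j(B, I) = -1 (j(B, I) = -3 + 2 = -1)
F = -10 (F = (-1 - 1) + (-4 - 4) = -2 - 8 = -10)
r(T, A) = -10
(r(D, 10)*(h - 1*39))*0 = -10*(21/5 - 1*39)*0 = -10*(21/5 - 39)*0 = -10*(-174/5)*0 = 348*0 = 0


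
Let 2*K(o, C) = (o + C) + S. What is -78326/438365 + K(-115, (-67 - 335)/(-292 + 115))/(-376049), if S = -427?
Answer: -1730830776936/9725956473215 ≈ -0.17796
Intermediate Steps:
K(o, C) = -427/2 + C/2 + o/2 (K(o, C) = ((o + C) - 427)/2 = ((C + o) - 427)/2 = (-427 + C + o)/2 = -427/2 + C/2 + o/2)
-78326/438365 + K(-115, (-67 - 335)/(-292 + 115))/(-376049) = -78326/438365 + (-427/2 + ((-67 - 335)/(-292 + 115))/2 + (1/2)*(-115))/(-376049) = -78326*1/438365 + (-427/2 + (-402/(-177))/2 - 115/2)*(-1/376049) = -78326/438365 + (-427/2 + (-402*(-1/177))/2 - 115/2)*(-1/376049) = -78326/438365 + (-427/2 + (1/2)*(134/59) - 115/2)*(-1/376049) = -78326/438365 + (-427/2 + 67/59 - 115/2)*(-1/376049) = -78326/438365 - 15922/59*(-1/376049) = -78326/438365 + 15922/22186891 = -1730830776936/9725956473215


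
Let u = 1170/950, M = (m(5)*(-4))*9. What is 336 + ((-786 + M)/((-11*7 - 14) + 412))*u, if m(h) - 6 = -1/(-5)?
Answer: 16880406/50825 ≈ 332.13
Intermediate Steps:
m(h) = 31/5 (m(h) = 6 - 1/(-5) = 6 - 1*(-⅕) = 6 + ⅕ = 31/5)
M = -1116/5 (M = ((31/5)*(-4))*9 = -124/5*9 = -1116/5 ≈ -223.20)
u = 117/95 (u = 1170*(1/950) = 117/95 ≈ 1.2316)
336 + ((-786 + M)/((-11*7 - 14) + 412))*u = 336 + ((-786 - 1116/5)/((-11*7 - 14) + 412))*(117/95) = 336 - 5046/(5*((-77 - 14) + 412))*(117/95) = 336 - 5046/(5*(-91 + 412))*(117/95) = 336 - 5046/5/321*(117/95) = 336 - 5046/5*1/321*(117/95) = 336 - 1682/535*117/95 = 336 - 196794/50825 = 16880406/50825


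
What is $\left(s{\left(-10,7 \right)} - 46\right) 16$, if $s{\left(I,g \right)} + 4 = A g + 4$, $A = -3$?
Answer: $-1072$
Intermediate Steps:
$s{\left(I,g \right)} = - 3 g$ ($s{\left(I,g \right)} = -4 - \left(-4 + 3 g\right) = - 3 g$)
$\left(s{\left(-10,7 \right)} - 46\right) 16 = \left(\left(-3\right) 7 - 46\right) 16 = \left(-21 - 46\right) 16 = \left(-67\right) 16 = -1072$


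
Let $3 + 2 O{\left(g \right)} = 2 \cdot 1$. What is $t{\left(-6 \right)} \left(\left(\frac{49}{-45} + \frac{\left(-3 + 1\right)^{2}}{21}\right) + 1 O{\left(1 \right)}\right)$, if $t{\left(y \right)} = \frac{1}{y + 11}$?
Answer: $- \frac{881}{3150} \approx -0.27968$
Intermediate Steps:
$O{\left(g \right)} = - \frac{1}{2}$ ($O{\left(g \right)} = - \frac{3}{2} + \frac{2 \cdot 1}{2} = - \frac{3}{2} + \frac{1}{2} \cdot 2 = - \frac{3}{2} + 1 = - \frac{1}{2}$)
$t{\left(y \right)} = \frac{1}{11 + y}$
$t{\left(-6 \right)} \left(\left(\frac{49}{-45} + \frac{\left(-3 + 1\right)^{2}}{21}\right) + 1 O{\left(1 \right)}\right) = \frac{\left(\frac{49}{-45} + \frac{\left(-3 + 1\right)^{2}}{21}\right) + 1 \left(- \frac{1}{2}\right)}{11 - 6} = \frac{\left(49 \left(- \frac{1}{45}\right) + \left(-2\right)^{2} \cdot \frac{1}{21}\right) - \frac{1}{2}}{5} = \frac{\left(- \frac{49}{45} + 4 \cdot \frac{1}{21}\right) - \frac{1}{2}}{5} = \frac{\left(- \frac{49}{45} + \frac{4}{21}\right) - \frac{1}{2}}{5} = \frac{- \frac{283}{315} - \frac{1}{2}}{5} = \frac{1}{5} \left(- \frac{881}{630}\right) = - \frac{881}{3150}$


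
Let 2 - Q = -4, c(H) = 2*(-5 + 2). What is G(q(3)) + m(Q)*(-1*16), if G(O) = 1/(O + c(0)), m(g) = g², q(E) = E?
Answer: -1729/3 ≈ -576.33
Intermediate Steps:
c(H) = -6 (c(H) = 2*(-3) = -6)
Q = 6 (Q = 2 - 1*(-4) = 2 + 4 = 6)
G(O) = 1/(-6 + O) (G(O) = 1/(O - 6) = 1/(-6 + O))
G(q(3)) + m(Q)*(-1*16) = 1/(-6 + 3) + 6²*(-1*16) = 1/(-3) + 36*(-16) = -⅓ - 576 = -1729/3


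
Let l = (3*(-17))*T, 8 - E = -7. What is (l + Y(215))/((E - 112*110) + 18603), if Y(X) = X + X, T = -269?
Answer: 14149/6298 ≈ 2.2466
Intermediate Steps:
E = 15 (E = 8 - 1*(-7) = 8 + 7 = 15)
Y(X) = 2*X
l = 13719 (l = (3*(-17))*(-269) = -51*(-269) = 13719)
(l + Y(215))/((E - 112*110) + 18603) = (13719 + 2*215)/((15 - 112*110) + 18603) = (13719 + 430)/((15 - 12320) + 18603) = 14149/(-12305 + 18603) = 14149/6298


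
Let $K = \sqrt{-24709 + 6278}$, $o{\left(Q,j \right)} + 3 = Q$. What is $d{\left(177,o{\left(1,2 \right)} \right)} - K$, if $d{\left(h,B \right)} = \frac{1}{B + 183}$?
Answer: $\frac{1}{181} - i \sqrt{18431} \approx 0.0055249 - 135.76 i$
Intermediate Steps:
$o{\left(Q,j \right)} = -3 + Q$
$d{\left(h,B \right)} = \frac{1}{183 + B}$
$K = i \sqrt{18431}$ ($K = \sqrt{-18431} = i \sqrt{18431} \approx 135.76 i$)
$d{\left(177,o{\left(1,2 \right)} \right)} - K = \frac{1}{183 + \left(-3 + 1\right)} - i \sqrt{18431} = \frac{1}{183 - 2} - i \sqrt{18431} = \frac{1}{181} - i \sqrt{18431}$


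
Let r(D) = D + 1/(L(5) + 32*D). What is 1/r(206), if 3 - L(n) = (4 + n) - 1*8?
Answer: 6594/1358365 ≈ 0.0048544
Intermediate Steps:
L(n) = 7 - n (L(n) = 3 - ((4 + n) - 1*8) = 3 - ((4 + n) - 8) = 3 - (-4 + n) = 3 + (4 - n) = 7 - n)
r(D) = D + 1/(2 + 32*D) (r(D) = D + 1/((7 - 1*5) + 32*D) = D + 1/((7 - 5) + 32*D) = D + 1/(2 + 32*D))
1/r(206) = 1/((1 + 2*206 + 32*206**2)/(2*(1 + 16*206))) = 1/((1 + 412 + 32*42436)/(2*(1 + 3296))) = 1/((1/2)*(1 + 412 + 1357952)/3297) = 1/((1/2)*(1/3297)*1358365) = 1/(1358365/6594) = 6594/1358365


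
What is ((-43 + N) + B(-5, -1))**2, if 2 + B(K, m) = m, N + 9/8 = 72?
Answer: 39601/64 ≈ 618.77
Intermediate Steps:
N = 567/8 (N = -9/8 + 72 = 567/8 ≈ 70.875)
B(K, m) = -2 + m
((-43 + N) + B(-5, -1))**2 = ((-43 + 567/8) + (-2 - 1))**2 = (223/8 - 3)**2 = (199/8)**2 = 39601/64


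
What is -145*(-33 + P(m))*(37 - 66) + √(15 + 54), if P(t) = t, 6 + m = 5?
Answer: -142970 + √69 ≈ -1.4296e+5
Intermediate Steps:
m = -1 (m = -6 + 5 = -1)
-145*(-33 + P(m))*(37 - 66) + √(15 + 54) = -145*(-33 - 1)*(37 - 66) + √(15 + 54) = -(-4930)*(-29) + √69 = -145*986 + √69 = -142970 + √69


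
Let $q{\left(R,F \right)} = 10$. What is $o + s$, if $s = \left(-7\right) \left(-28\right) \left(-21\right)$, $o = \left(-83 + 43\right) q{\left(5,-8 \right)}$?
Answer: $-4516$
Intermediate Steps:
$o = -400$ ($o = \left(-83 + 43\right) 10 = \left(-40\right) 10 = -400$)
$s = -4116$ ($s = 196 \left(-21\right) = -4116$)
$o + s = -400 - 4116 = -4516$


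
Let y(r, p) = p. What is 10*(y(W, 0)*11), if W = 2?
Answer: 0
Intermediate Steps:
10*(y(W, 0)*11) = 10*(0*11) = 10*0 = 0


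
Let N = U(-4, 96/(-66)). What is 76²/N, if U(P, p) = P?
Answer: -1444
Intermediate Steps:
N = -4
76²/N = 76²/(-4) = 5776*(-¼) = -1444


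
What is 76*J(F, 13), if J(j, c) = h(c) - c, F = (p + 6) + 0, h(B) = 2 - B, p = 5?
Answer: -1824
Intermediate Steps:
F = 11 (F = (5 + 6) + 0 = 11 + 0 = 11)
J(j, c) = 2 - 2*c (J(j, c) = (2 - c) - c = 2 - 2*c)
76*J(F, 13) = 76*(2 - 2*13) = 76*(2 - 26) = 76*(-24) = -1824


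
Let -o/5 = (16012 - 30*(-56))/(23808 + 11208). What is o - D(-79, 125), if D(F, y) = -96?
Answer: 818269/8754 ≈ 93.474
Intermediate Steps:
o = -22115/8754 (o = -5*(16012 - 30*(-56))/(23808 + 11208) = -5*(16012 + 1680)/35016 = -88460/35016 = -5*4423/8754 = -22115/8754 ≈ -2.5263)
o - D(-79, 125) = -22115/8754 - 1*(-96) = -22115/8754 + 96 = 818269/8754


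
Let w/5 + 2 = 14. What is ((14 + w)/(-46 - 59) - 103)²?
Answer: 118570321/11025 ≈ 10755.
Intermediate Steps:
w = 60 (w = -10 + 5*14 = -10 + 70 = 60)
((14 + w)/(-46 - 59) - 103)² = ((14 + 60)/(-46 - 59) - 103)² = (74/(-105) - 103)² = (74*(-1/105) - 103)² = (-74/105 - 103)² = (-10889/105)² = 118570321/11025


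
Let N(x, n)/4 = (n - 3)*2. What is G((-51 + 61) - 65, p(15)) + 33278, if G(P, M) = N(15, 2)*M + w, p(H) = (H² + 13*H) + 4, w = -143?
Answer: 29743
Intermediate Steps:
N(x, n) = -24 + 8*n (N(x, n) = 4*((n - 3)*2) = 4*((-3 + n)*2) = 4*(-6 + 2*n) = -24 + 8*n)
p(H) = 4 + H² + 13*H
G(P, M) = -143 - 8*M (G(P, M) = (-24 + 8*2)*M - 143 = (-24 + 16)*M - 143 = -8*M - 143 = -143 - 8*M)
G((-51 + 61) - 65, p(15)) + 33278 = (-143 - 8*(4 + 15² + 13*15)) + 33278 = (-143 - 8*(4 + 225 + 195)) + 33278 = (-143 - 8*424) + 33278 = (-143 - 3392) + 33278 = -3535 + 33278 = 29743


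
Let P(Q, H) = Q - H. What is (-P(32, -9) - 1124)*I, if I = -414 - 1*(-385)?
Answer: 33785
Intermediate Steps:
I = -29 (I = -414 + 385 = -29)
(-P(32, -9) - 1124)*I = (-(32 - 1*(-9)) - 1124)*(-29) = (-(32 + 9) - 1124)*(-29) = (-1*41 - 1124)*(-29) = (-41 - 1124)*(-29) = -1165*(-29) = 33785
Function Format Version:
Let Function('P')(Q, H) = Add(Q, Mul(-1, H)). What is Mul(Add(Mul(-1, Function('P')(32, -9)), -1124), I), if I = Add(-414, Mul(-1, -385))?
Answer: 33785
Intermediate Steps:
I = -29 (I = Add(-414, 385) = -29)
Mul(Add(Mul(-1, Function('P')(32, -9)), -1124), I) = Mul(Add(Mul(-1, Add(32, Mul(-1, -9))), -1124), -29) = Mul(Add(Mul(-1, Add(32, 9)), -1124), -29) = Mul(Add(Mul(-1, 41), -1124), -29) = Mul(Add(-41, -1124), -29) = Mul(-1165, -29) = 33785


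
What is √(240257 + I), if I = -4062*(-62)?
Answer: √492101 ≈ 701.50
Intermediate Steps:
I = 251844
√(240257 + I) = √(240257 + 251844) = √492101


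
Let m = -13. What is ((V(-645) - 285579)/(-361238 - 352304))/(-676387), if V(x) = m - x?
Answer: -284947/482630532754 ≈ -5.9040e-7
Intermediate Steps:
V(x) = -13 - x
((V(-645) - 285579)/(-361238 - 352304))/(-676387) = (((-13 - 1*(-645)) - 285579)/(-361238 - 352304))/(-676387) = (((-13 + 645) - 285579)/(-713542))*(-1/676387) = ((632 - 285579)*(-1/713542))*(-1/676387) = -284947*(-1/713542)*(-1/676387) = (284947/713542)*(-1/676387) = -284947/482630532754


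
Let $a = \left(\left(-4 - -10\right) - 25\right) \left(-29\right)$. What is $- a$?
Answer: $-551$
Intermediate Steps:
$a = 551$ ($a = \left(\left(-4 + 10\right) - 25\right) \left(-29\right) = \left(6 - 25\right) \left(-29\right) = \left(-19\right) \left(-29\right) = 551$)
$- a = \left(-1\right) 551 = -551$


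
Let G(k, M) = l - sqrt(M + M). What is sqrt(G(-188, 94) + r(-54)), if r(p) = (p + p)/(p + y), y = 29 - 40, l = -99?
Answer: sqrt(-411255 - 8450*sqrt(47))/65 ≈ 10.538*I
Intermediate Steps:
y = -11
G(k, M) = -99 - sqrt(2)*sqrt(M) (G(k, M) = -99 - sqrt(M + M) = -99 - sqrt(2*M) = -99 - sqrt(2)*sqrt(M))
r(p) = 2*p/(-11 + p) (r(p) = (p + p)/(p - 11) = (2*p)/(-11 + p) = 2*p/(-11 + p))
sqrt(G(-188, 94) + r(-54)) = sqrt((-99 - sqrt(2)*sqrt(94)) + 2*(-54)/(-11 - 54)) = sqrt((-99 - 2*sqrt(47)) + 2*(-54)/(-65)) = sqrt((-99 - 2*sqrt(47)) + 2*(-54)*(-1/65)) = sqrt((-99 - 2*sqrt(47)) + 108/65) = sqrt(-6327/65 - 2*sqrt(47))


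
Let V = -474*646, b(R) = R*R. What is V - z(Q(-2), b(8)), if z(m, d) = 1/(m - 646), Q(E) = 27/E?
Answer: -403883074/1319 ≈ -3.0620e+5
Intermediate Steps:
b(R) = R²
z(m, d) = 1/(-646 + m)
V = -306204
V - z(Q(-2), b(8)) = -306204 - 1/(-646 + 27/(-2)) = -306204 - 1/(-646 + 27*(-½)) = -306204 - 1/(-646 - 27/2) = -306204 - 1/(-1319/2) = -306204 - 1*(-2/1319) = -306204 + 2/1319 = -403883074/1319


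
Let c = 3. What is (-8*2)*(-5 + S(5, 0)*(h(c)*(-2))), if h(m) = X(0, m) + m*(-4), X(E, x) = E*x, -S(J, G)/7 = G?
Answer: 80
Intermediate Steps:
S(J, G) = -7*G
h(m) = -4*m (h(m) = 0*m + m*(-4) = 0 - 4*m = -4*m)
(-8*2)*(-5 + S(5, 0)*(h(c)*(-2))) = (-8*2)*(-5 + (-7*0)*(-4*3*(-2))) = -16*(-5 + 0*(-12*(-2))) = -16*(-5 + 0*24) = -16*(-5 + 0) = -16*(-5) = 80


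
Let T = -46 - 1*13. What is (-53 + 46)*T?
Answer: 413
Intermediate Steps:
T = -59 (T = -46 - 13 = -59)
(-53 + 46)*T = (-53 + 46)*(-59) = -7*(-59) = 413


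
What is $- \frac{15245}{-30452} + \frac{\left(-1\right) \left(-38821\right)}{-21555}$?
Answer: $- \frac{853571117}{656392860} \approx -1.3004$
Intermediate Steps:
$- \frac{15245}{-30452} + \frac{\left(-1\right) \left(-38821\right)}{-21555} = \left(-15245\right) \left(- \frac{1}{30452}\right) + 38821 \left(- \frac{1}{21555}\right) = \frac{15245}{30452} - \frac{38821}{21555} = - \frac{853571117}{656392860}$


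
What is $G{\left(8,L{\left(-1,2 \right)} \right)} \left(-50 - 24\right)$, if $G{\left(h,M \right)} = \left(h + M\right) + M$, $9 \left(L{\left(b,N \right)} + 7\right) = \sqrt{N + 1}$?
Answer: $444 - \frac{148 \sqrt{3}}{9} \approx 415.52$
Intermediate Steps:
$L{\left(b,N \right)} = -7 + \frac{\sqrt{1 + N}}{9}$ ($L{\left(b,N \right)} = -7 + \frac{\sqrt{N + 1}}{9} = -7 + \frac{\sqrt{1 + N}}{9}$)
$G{\left(h,M \right)} = h + 2 M$ ($G{\left(h,M \right)} = \left(M + h\right) + M = h + 2 M$)
$G{\left(8,L{\left(-1,2 \right)} \right)} \left(-50 - 24\right) = \left(8 + 2 \left(-7 + \frac{\sqrt{1 + 2}}{9}\right)\right) \left(-50 - 24\right) = \left(8 + 2 \left(-7 + \frac{\sqrt{3}}{9}\right)\right) \left(-74\right) = \left(8 - \left(14 - \frac{2 \sqrt{3}}{9}\right)\right) \left(-74\right) = \left(-6 + \frac{2 \sqrt{3}}{9}\right) \left(-74\right) = 444 - \frac{148 \sqrt{3}}{9}$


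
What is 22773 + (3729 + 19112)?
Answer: 45614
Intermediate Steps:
22773 + (3729 + 19112) = 22773 + 22841 = 45614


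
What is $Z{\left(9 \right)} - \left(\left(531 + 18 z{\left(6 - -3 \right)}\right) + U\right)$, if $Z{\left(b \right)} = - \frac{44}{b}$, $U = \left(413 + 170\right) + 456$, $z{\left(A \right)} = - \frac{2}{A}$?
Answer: $- \frac{14138}{9} \approx -1570.9$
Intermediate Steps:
$U = 1039$ ($U = 583 + 456 = 1039$)
$Z{\left(9 \right)} - \left(\left(531 + 18 z{\left(6 - -3 \right)}\right) + U\right) = - \frac{44}{9} - \left(\left(531 + 18 \left(- \frac{2}{6 - -3}\right)\right) + 1039\right) = \left(-44\right) \frac{1}{9} - \left(\left(531 + 18 \left(- \frac{2}{6 + 3}\right)\right) + 1039\right) = - \frac{44}{9} - \left(\left(531 + 18 \left(- \frac{2}{9}\right)\right) + 1039\right) = - \frac{44}{9} - \left(\left(531 - 4\right) + 1039\right) = - \frac{44}{9} - \left(527 + 1039\right) = - \frac{44}{9} - 1566 = - \frac{14138}{9}$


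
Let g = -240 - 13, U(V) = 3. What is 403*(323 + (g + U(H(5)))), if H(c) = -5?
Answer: 29419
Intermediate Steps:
g = -253
403*(323 + (g + U(H(5)))) = 403*(323 + (-253 + 3)) = 403*(323 - 250) = 403*73 = 29419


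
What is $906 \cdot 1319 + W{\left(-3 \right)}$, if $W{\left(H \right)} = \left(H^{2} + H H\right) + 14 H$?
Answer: $1194990$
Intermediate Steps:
$W{\left(H \right)} = 2 H^{2} + 14 H$ ($W{\left(H \right)} = \left(H^{2} + H^{2}\right) + 14 H = 2 H^{2} + 14 H$)
$906 \cdot 1319 + W{\left(-3 \right)} = 906 \cdot 1319 + 2 \left(-3\right) \left(7 - 3\right) = 1195014 + 2 \left(-3\right) 4 = 1195014 - 24 = 1194990$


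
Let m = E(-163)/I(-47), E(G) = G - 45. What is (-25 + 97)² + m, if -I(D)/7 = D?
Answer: 1705328/329 ≈ 5183.4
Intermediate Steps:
E(G) = -45 + G
I(D) = -7*D
m = -208/329 (m = (-45 - 163)/((-7*(-47))) = -208/329 ≈ -0.63222)
(-25 + 97)² + m = (-25 + 97)² - 208/329 = 72² - 208/329 = 5184 - 208/329 = 1705328/329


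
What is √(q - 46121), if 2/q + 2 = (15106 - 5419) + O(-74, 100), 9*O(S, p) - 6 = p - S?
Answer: I*√4343999760615/9705 ≈ 214.76*I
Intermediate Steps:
O(S, p) = ⅔ - S/9 + p/9 (O(S, p) = ⅔ + (p - S)/9 = ⅔ + (-S/9 + p/9) = ⅔ - S/9 + p/9)
q = 2/9705 (q = 2/(-2 + ((15106 - 5419) + (⅔ - ⅑*(-74) + (⅑)*100))) = 2/(-2 + (9687 + (⅔ + 74/9 + 100/9))) = 2/(-2 + (9687 + 20)) = 2/(-2 + 9707) = 2/9705 ≈ 0.00020608)
√(q - 46121) = √(2/9705 - 46121) = √(-447604303/9705) = I*√4343999760615/9705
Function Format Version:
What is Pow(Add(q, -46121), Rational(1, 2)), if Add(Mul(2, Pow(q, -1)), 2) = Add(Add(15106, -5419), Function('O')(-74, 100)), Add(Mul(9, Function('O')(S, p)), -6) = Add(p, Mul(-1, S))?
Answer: Mul(Rational(1, 9705), I, Pow(4343999760615, Rational(1, 2))) ≈ Mul(214.76, I)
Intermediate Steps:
Function('O')(S, p) = Add(Rational(2, 3), Mul(Rational(-1, 9), S), Mul(Rational(1, 9), p)) (Function('O')(S, p) = Add(Rational(2, 3), Mul(Rational(1, 9), Add(p, Mul(-1, S)))) = Add(Rational(2, 3), Add(Mul(Rational(-1, 9), S), Mul(Rational(1, 9), p))) = Add(Rational(2, 3), Mul(Rational(-1, 9), S), Mul(Rational(1, 9), p)))
q = Rational(2, 9705) (q = Mul(2, Pow(Add(-2, Add(Add(15106, -5419), Add(Rational(2, 3), Mul(Rational(-1, 9), -74), Mul(Rational(1, 9), 100)))), -1)) = Mul(2, Pow(Add(-2, Add(9687, Add(Rational(2, 3), Rational(74, 9), Rational(100, 9)))), -1)) = Mul(2, Pow(Add(-2, Add(9687, 20)), -1)) = Mul(2, Pow(Add(-2, 9707), -1)) = Mul(2, Pow(9705, -1)) = Mul(2, Rational(1, 9705)) = Rational(2, 9705) ≈ 0.00020608)
Pow(Add(q, -46121), Rational(1, 2)) = Pow(Add(Rational(2, 9705), -46121), Rational(1, 2)) = Pow(Rational(-447604303, 9705), Rational(1, 2)) = Mul(Rational(1, 9705), I, Pow(4343999760615, Rational(1, 2)))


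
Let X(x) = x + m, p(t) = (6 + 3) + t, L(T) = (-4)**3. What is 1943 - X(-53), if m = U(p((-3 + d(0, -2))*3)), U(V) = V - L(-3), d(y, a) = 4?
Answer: 1920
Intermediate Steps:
L(T) = -64
p(t) = 9 + t
U(V) = 64 + V (U(V) = V - 1*(-64) = V + 64 = 64 + V)
m = 76 (m = 64 + (9 + (-3 + 4)*3) = 64 + (9 + 1*3) = 64 + (9 + 3) = 64 + 12 = 76)
X(x) = 76 + x (X(x) = x + 76 = 76 + x)
1943 - X(-53) = 1943 - (76 - 53) = 1943 - 1*23 = 1943 - 23 = 1920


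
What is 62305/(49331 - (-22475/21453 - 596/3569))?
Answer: 954085897977/755431671566 ≈ 1.2630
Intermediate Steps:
62305/(49331 - (-22475/21453 - 596/3569)) = 62305/(49331 - 1*(-92999263/76565757)) = 62305/(49331 + 92999263/76565757) = 62305/(3777158357830/76565757) = 62305*(76565757/3777158357830) = 954085897977/755431671566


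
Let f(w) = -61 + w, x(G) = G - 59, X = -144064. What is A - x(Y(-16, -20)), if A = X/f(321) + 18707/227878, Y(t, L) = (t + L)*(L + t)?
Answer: -26528568683/14812070 ≈ -1791.0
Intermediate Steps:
Y(t, L) = (L + t)**2 (Y(t, L) = (L + t)*(L + t) = (L + t)**2)
x(G) = -59 + G
A = -8206038093/14812070 (A = -144064/(-61 + 321) + 18707/227878 = -144064/260 + 18707*(1/227878) = -144064*1/260 + 18707/227878 = -36016/65 + 18707/227878 = -8206038093/14812070 ≈ -554.01)
A - x(Y(-16, -20)) = -8206038093/14812070 - (-59 + (-20 - 16)**2) = -8206038093/14812070 - (-59 + (-36)**2) = -8206038093/14812070 - (-59 + 1296) = -8206038093/14812070 - 1*1237 = -8206038093/14812070 - 1237 = -26528568683/14812070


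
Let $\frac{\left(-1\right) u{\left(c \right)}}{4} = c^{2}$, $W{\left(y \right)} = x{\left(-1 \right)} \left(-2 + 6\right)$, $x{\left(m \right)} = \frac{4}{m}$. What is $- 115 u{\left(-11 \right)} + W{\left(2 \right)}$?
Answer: $55644$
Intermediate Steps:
$W{\left(y \right)} = -16$ ($W{\left(y \right)} = \frac{4}{-1} \left(-2 + 6\right) = 4 \left(-1\right) 4 = \left(-4\right) 4 = -16$)
$u{\left(c \right)} = - 4 c^{2}$
$- 115 u{\left(-11 \right)} + W{\left(2 \right)} = - 115 \left(- 4 \left(-11\right)^{2}\right) - 16 = - 115 \left(\left(-4\right) 121\right) - 16 = \left(-115\right) \left(-484\right) - 16 = 55660 - 16 = 55644$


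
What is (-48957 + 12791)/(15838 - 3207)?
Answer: -36166/12631 ≈ -2.8633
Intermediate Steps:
(-48957 + 12791)/(15838 - 3207) = -36166/12631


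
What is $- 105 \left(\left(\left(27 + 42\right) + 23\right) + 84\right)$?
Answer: $-18480$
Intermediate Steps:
$- 105 \left(\left(\left(27 + 42\right) + 23\right) + 84\right) = - 105 \left(\left(69 + 23\right) + 84\right) = - 105 \left(92 + 84\right) = \left(-105\right) 176 = -18480$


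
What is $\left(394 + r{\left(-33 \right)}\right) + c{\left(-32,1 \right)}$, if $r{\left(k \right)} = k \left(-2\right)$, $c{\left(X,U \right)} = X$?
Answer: $428$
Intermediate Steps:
$r{\left(k \right)} = - 2 k$
$\left(394 + r{\left(-33 \right)}\right) + c{\left(-32,1 \right)} = \left(394 - -66\right) - 32 = \left(394 + 66\right) - 32 = 460 - 32 = 428$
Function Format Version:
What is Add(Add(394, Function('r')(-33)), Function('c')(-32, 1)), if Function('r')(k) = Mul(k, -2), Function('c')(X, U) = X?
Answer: 428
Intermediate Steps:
Function('r')(k) = Mul(-2, k)
Add(Add(394, Function('r')(-33)), Function('c')(-32, 1)) = Add(Add(394, Mul(-2, -33)), -32) = Add(Add(394, 66), -32) = Add(460, -32) = 428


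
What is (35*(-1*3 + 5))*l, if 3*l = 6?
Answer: 140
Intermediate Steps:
l = 2 (l = (⅓)*6 = 2)
(35*(-1*3 + 5))*l = (35*(-1*3 + 5))*2 = (35*(-3 + 5))*2 = (35*2)*2 = 70*2 = 140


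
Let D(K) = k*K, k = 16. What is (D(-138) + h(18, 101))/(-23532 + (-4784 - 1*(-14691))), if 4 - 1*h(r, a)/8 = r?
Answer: 464/2725 ≈ 0.17028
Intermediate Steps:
h(r, a) = 32 - 8*r
D(K) = 16*K
(D(-138) + h(18, 101))/(-23532 + (-4784 - 1*(-14691))) = (16*(-138) + (32 - 8*18))/(-23532 + (-4784 - 1*(-14691))) = (-2208 + (32 - 144))/(-23532 + (-4784 + 14691)) = (-2208 - 112)/(-23532 + 9907) = -2320/(-13625) = -2320*(-1/13625) = 464/2725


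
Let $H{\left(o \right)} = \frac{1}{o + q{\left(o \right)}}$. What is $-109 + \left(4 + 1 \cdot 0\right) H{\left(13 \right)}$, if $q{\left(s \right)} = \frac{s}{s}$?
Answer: $- \frac{761}{7} \approx -108.71$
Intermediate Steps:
$q{\left(s \right)} = 1$
$H{\left(o \right)} = \frac{1}{1 + o}$ ($H{\left(o \right)} = \frac{1}{o + 1} = \frac{1}{1 + o}$)
$-109 + \left(4 + 1 \cdot 0\right) H{\left(13 \right)} = -109 + \frac{4 + 1 \cdot 0}{1 + 13} = -109 + \frac{4 + 0}{14} = -109 + 4 \cdot \frac{1}{14} = -109 + \frac{2}{7} = - \frac{761}{7}$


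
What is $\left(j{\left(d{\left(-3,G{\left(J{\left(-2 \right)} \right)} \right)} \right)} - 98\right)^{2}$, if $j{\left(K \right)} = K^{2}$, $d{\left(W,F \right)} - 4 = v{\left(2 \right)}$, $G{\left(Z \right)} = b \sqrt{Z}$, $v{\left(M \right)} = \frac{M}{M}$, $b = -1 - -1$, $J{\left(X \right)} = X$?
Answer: $5329$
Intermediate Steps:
$b = 0$ ($b = -1 + 1 = 0$)
$v{\left(M \right)} = 1$
$G{\left(Z \right)} = 0$ ($G{\left(Z \right)} = 0 \sqrt{Z} = 0$)
$d{\left(W,F \right)} = 5$ ($d{\left(W,F \right)} = 4 + 1 = 5$)
$\left(j{\left(d{\left(-3,G{\left(J{\left(-2 \right)} \right)} \right)} \right)} - 98\right)^{2} = \left(5^{2} - 98\right)^{2} = \left(25 - 98\right)^{2} = \left(-73\right)^{2} = 5329$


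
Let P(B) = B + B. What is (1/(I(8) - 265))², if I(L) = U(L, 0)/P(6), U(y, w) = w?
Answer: 1/70225 ≈ 1.4240e-5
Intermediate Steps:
P(B) = 2*B
I(L) = 0 (I(L) = 0/((2*6)) = 0/12 = 0*(1/12) = 0)
(1/(I(8) - 265))² = (1/(0 - 265))² = (1/(-265))² = (-1/265)² = 1/70225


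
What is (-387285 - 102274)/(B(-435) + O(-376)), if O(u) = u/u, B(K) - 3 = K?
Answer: 489559/431 ≈ 1135.9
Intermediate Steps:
B(K) = 3 + K
O(u) = 1
(-387285 - 102274)/(B(-435) + O(-376)) = (-387285 - 102274)/((3 - 435) + 1) = -489559/(-432 + 1) = -489559/(-431) = -489559*(-1/431) = 489559/431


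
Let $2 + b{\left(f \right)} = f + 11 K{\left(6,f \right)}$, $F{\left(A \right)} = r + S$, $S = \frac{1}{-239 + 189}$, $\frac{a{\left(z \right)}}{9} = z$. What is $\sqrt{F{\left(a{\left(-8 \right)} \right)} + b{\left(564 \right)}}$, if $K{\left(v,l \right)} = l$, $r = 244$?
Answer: $\frac{\sqrt{700998}}{10} \approx 83.726$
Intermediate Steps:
$a{\left(z \right)} = 9 z$
$S = - \frac{1}{50}$ ($S = \frac{1}{-50} = - \frac{1}{50} \approx -0.02$)
$F{\left(A \right)} = \frac{12199}{50}$ ($F{\left(A \right)} = 244 - \frac{1}{50} = \frac{12199}{50}$)
$b{\left(f \right)} = -2 + 12 f$ ($b{\left(f \right)} = -2 + \left(f + 11 f\right) = -2 + 12 f$)
$\sqrt{F{\left(a{\left(-8 \right)} \right)} + b{\left(564 \right)}} = \sqrt{\frac{12199}{50} + \left(-2 + 12 \cdot 564\right)} = \sqrt{\frac{12199}{50} + \left(-2 + 6768\right)} = \sqrt{\frac{12199}{50} + 6766} = \sqrt{\frac{350499}{50}} = \frac{\sqrt{700998}}{10}$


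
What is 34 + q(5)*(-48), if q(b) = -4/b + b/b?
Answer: 122/5 ≈ 24.400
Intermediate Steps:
q(b) = 1 - 4/b (q(b) = -4/b + 1 = 1 - 4/b)
34 + q(5)*(-48) = 34 + ((-4 + 5)/5)*(-48) = 34 + ((⅕)*1)*(-48) = 34 + (⅕)*(-48) = 34 - 48/5 = 122/5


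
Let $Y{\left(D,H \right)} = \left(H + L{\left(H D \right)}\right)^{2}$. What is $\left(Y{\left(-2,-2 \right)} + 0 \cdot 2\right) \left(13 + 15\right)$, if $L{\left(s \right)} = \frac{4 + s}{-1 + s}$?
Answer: $\frac{112}{9} \approx 12.444$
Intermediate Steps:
$L{\left(s \right)} = \frac{4 + s}{-1 + s}$
$Y{\left(D,H \right)} = \left(H + \frac{4 + D H}{-1 + D H}\right)^{2}$ ($Y{\left(D,H \right)} = \left(H + \frac{4 + H D}{-1 + H D}\right)^{2} = \left(H + \frac{4 + D H}{-1 + D H}\right)^{2}$)
$\left(Y{\left(-2,-2 \right)} + 0 \cdot 2\right) \left(13 + 15\right) = \left(\frac{\left(4 - -4 - 2 \left(-1 - -4\right)\right)^{2}}{\left(-1 - -4\right)^{2}} + 0 \cdot 2\right) \left(13 + 15\right) = \left(\frac{\left(4 + 4 - 2 \left(-1 + 4\right)\right)^{2}}{\left(-1 + 4\right)^{2}} + 0\right) 28 = \left(\frac{\left(4 + 4 - 6\right)^{2}}{9} + 0\right) 28 = \left(\frac{2^{2}}{9} + 0\right) 28 = \left(\frac{1}{9} \cdot 4 + 0\right) 28 = \left(\frac{4}{9} + 0\right) 28 = \frac{4}{9} \cdot 28 = \frac{112}{9}$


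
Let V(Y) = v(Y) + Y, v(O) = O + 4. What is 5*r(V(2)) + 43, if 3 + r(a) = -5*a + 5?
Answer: -147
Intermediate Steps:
v(O) = 4 + O
V(Y) = 4 + 2*Y (V(Y) = (4 + Y) + Y = 4 + 2*Y)
r(a) = 2 - 5*a (r(a) = -3 + (-5*a + 5) = -3 + (5 - 5*a) = 2 - 5*a)
5*r(V(2)) + 43 = 5*(2 - 5*(4 + 2*2)) + 43 = 5*(2 - 5*(4 + 4)) + 43 = 5*(2 - 5*8) + 43 = 5*(2 - 40) + 43 = 5*(-38) + 43 = -190 + 43 = -147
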